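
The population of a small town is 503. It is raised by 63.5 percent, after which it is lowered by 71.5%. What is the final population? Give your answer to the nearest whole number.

Each change multiplies by a factor: 1.635 × 0.285 = 0.465975.
503 × 0.465975 = 234.385425 ≈ 234.

234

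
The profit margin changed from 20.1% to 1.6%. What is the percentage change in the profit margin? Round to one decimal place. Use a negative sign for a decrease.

The change is 1.6 − 20.1 = -18.5 percentage points.
Relative to the original 20.1%, that is -18.5 ÷ 20.1 ≈ -92.0%.

-92.0%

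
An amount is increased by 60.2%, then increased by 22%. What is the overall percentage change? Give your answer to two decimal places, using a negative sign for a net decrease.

95.44%

A 60.2% increase multiplies by 1.602.
Then a 22% increase: 1.602 × 1.22 = 1.95444.
Overall factor 1.95444, i.e. 95.44%.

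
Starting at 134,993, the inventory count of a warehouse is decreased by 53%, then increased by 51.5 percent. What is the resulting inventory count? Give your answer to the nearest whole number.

96,122

Each change multiplies by a factor: 0.47 × 1.515 = 0.71205.
134,993 × 0.71205 = 96121.76565 ≈ 96,122.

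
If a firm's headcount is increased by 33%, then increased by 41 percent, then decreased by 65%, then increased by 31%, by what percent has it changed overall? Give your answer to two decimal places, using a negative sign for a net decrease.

The combined multiplier is 1.33 × 1.41 × 0.35 × 1.31 = 0.85982505.
That corresponds to a decrease of 14.02%.

-14.02%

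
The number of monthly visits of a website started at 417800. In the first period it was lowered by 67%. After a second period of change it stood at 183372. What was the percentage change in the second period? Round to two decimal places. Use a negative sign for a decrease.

After the first period: 417800 × 0.33 = 137874.
Second-period multiplier: 183372 ÷ 137874 ≈ 1.329997.
That is a change of 33.00%.

33.00%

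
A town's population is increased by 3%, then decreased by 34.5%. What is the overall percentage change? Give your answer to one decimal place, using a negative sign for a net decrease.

A 3% increase multiplies by 1.03.
Then a 34.5% decrease: 1.03 × 0.655 = 0.67465.
Overall factor 0.67465, i.e. -32.5%.

-32.5%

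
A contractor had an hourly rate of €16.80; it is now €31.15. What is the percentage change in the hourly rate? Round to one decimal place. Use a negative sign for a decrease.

Change: €31.15 − €16.80 = €14.35.
Relative to the original: €14.35 ÷ €16.80 ≈ 85.4%.

85.4%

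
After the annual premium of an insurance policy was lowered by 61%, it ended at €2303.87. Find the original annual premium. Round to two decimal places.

€5907.36

The overall multiplier applied was 0.39.
So the original annual premium was €2303.87 ÷ 0.39 ≈ €5907.36.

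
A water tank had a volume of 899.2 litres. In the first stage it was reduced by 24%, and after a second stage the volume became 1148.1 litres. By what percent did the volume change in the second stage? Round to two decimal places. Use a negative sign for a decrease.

68.00%

After the first stage: 899.2 × 0.76 = 683.392.
Second-stage multiplier: 1148.1 ÷ 683.392 ≈ 1.680002.
That is a change of 68.00%.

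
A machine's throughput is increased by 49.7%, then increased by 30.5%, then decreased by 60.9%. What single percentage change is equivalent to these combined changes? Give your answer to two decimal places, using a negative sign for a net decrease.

-23.61%

The combined multiplier is 1.497 × 1.305 × 0.391 = 0.763851735.
That corresponds to a decrease of 23.61%.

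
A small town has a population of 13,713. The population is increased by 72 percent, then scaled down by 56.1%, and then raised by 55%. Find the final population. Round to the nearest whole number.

16,049

Apply the 72% increase: 13,713 × 1.72 = 23586.36.
After the 56.1% decrease: 23586.36 × 0.439 = 10354.41204.
After the 55% increase: 10354.41204 × 1.55 = 16049.338662 ≈ 16,049.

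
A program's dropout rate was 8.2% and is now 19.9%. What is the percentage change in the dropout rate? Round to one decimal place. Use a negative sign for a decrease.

The change is 19.9 − 8.2 = 11.7 percentage points.
Relative to the original 8.2%, that is 11.7 ÷ 8.2 ≈ 142.7%.

142.7%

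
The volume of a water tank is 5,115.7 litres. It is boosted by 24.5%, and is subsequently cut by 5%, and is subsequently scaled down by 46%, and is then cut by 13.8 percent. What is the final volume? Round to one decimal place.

After the 24.5% increase: 5,115.7 × 1.245 = 6369.0465.
After the 5% decrease: 6369.0465 × 0.95 = 6050.594175.
46% decrease: 6050.594175 × 0.54 = 3267.3208545.
13.8% decrease: 3267.3208545 × 0.862 = 2816.430576579 ≈ 2,816.4.

2,816.4 litres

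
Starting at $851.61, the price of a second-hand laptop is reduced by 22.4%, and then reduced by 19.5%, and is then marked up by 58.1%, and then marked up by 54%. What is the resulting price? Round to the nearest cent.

Each change multiplies by a factor: 0.776 × 0.805 × 1.581 × 1.54 = 1.5209333832.
$851.61 × 1.5209333832 = $1295.242078466952 ≈ $1295.24.

$1295.24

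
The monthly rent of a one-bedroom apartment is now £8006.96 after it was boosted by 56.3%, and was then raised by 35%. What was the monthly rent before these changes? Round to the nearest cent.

£3794.68

Undoing the 35% increase: £8006.96 ÷ 1.35 ≈ £5931.081481.
Undoing the 56.3% increase: £5931.081481 ÷ 1.563 ≈ £3794.68.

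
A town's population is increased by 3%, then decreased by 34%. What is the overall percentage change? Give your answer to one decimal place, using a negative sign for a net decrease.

The combined multiplier is 1.03 × 0.66 = 0.6798.
That corresponds to a decrease of 32.0%.

-32.0%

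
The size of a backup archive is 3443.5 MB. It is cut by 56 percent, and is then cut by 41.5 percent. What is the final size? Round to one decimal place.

886.4 MB

Each change multiplies by a factor: 0.44 × 0.585 = 0.2574.
3443.5 × 0.2574 = 886.3569 ≈ 886.4.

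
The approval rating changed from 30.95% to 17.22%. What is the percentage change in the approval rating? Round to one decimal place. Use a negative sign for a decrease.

-44.4%

The change is 17.22 − 30.95 = -13.73 percentage points.
Relative to the original 30.95%, that is -13.73 ÷ 30.95 ≈ -44.4%.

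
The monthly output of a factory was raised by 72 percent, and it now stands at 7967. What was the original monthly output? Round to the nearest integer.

4632

The overall multiplier applied was 1.72.
So the original monthly output was 7967 ÷ 1.72 ≈ 4632.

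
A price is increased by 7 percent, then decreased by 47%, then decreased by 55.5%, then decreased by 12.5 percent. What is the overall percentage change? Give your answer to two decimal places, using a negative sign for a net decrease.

The combined multiplier is 1.07 × 0.53 × 0.445 × 0.875 = 0.2208145625.
That corresponds to a decrease of 77.92%.

-77.92%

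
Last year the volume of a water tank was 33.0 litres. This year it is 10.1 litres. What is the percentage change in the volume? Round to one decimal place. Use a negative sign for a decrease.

Change: 10.1 − 33.0 = -22.9.
Relative to the original: -22.9 ÷ 33.0 ≈ -69.4%.

-69.4%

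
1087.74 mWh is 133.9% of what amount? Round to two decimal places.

812.35 mWh

1087.74 mWh ÷ 1.339 ≈ 812.35 mWh.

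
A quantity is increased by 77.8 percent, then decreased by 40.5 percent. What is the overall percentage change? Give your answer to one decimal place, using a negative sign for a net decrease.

5.8%

A 77.8% increase multiplies by 1.778.
Then a 40.5% decrease: 1.778 × 0.595 = 1.05791.
Overall factor 1.05791, i.e. 5.8%.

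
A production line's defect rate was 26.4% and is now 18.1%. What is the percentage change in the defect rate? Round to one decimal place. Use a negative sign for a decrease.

-31.4%

The change is 18.1 − 26.4 = -8.3 percentage points.
Relative to the original 26.4%, that is -8.3 ÷ 26.4 ≈ -31.4%.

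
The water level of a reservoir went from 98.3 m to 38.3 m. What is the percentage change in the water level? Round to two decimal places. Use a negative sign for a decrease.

Change: 38.3 − 98.3 = -60.0.
Relative to the original: -60.0 ÷ 98.3 ≈ -61.04%.

-61.04%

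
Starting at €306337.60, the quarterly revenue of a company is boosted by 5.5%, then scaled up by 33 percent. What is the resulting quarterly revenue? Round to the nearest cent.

After the 5.5% increase: €306337.60 × 1.055 = €323186.168.
33% increase: €323186.168 × 1.33 = €429837.60344 ≈ €429837.60.

€429837.60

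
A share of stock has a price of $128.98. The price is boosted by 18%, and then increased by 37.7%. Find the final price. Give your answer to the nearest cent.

18% increase: $128.98 × 1.18 = $152.1964.
After the 37.7% increase: $152.1964 × 1.377 = $209.5744428 ≈ $209.57.

$209.57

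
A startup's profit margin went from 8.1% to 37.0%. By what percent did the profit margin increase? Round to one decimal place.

The change is 37.0 − 8.1 = 28.9 percentage points.
Relative to the original 8.1%, that is 28.9 ÷ 8.1 ≈ 356.8%.
So the profit margin rose by 356.8%.

356.8%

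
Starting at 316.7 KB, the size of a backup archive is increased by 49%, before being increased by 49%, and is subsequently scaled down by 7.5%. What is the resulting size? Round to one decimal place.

650.4 KB

After the 49% increase: 316.7 × 1.49 = 471.883.
49% increase: 471.883 × 1.49 = 703.10567.
Apply the 7.5% decrease: 703.10567 × 0.925 = 650.37274475 ≈ 650.4.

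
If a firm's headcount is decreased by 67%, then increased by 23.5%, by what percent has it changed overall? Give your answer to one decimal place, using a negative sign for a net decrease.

-59.2%

The combined multiplier is 0.33 × 1.235 = 0.40755.
That corresponds to a decrease of 59.2%.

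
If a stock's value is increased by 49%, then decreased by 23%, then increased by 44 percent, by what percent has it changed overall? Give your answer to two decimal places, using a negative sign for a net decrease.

65.21%

The combined multiplier is 1.49 × 0.77 × 1.44 = 1.652112.
That corresponds to an increase of 65.21%.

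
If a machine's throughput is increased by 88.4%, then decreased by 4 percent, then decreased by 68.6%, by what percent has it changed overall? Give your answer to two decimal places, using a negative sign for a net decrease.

The combined multiplier is 1.884 × 0.96 × 0.314 = 0.56791296.
That corresponds to a decrease of 43.21%.

-43.21%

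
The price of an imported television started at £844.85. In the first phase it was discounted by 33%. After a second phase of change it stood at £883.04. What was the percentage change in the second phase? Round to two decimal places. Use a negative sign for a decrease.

After the first phase: £844.85 × 0.67 = £566.0495.
Second-phase multiplier: £883.04 ÷ £566.0495 ≈ 1.560005.
That is a change of 56.00%.

56.00%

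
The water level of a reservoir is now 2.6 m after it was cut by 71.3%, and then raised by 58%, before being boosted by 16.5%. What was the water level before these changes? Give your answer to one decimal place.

Undoing the 16.5% increase: 2.6 ÷ 1.165 ≈ 2.23176.
Undoing the 58% increase: 2.23176 ÷ 1.58 ≈ 1.412506.
Undoing the 71.3% decrease: 1.412506 ÷ 0.287 ≈ 4.9 m.

4.9 m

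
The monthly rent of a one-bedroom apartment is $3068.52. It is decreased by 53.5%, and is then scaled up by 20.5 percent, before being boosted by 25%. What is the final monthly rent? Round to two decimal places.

Each change multiplies by a factor: 0.465 × 1.205 × 1.25 = 0.70040625.
$3068.52 × 0.70040625 = $2149.21058625 ≈ $2149.21.

$2149.21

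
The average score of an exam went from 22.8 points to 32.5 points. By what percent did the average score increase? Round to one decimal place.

Change: 32.5 − 22.8 = 9.7.
Relative to the original: 9.7 ÷ 22.8 ≈ 42.5%.
So the average score increased by 42.5%.

42.5%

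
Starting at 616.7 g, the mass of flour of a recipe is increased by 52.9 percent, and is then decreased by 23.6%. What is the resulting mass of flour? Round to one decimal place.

Apply the 52.9% increase: 616.7 × 1.529 = 942.9343.
23.6% decrease: 942.9343 × 0.764 = 720.4018052 ≈ 720.4.

720.4 g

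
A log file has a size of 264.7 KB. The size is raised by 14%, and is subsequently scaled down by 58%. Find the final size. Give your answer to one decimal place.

Apply the 14% increase: 264.7 × 1.14 = 301.758.
58% decrease: 301.758 × 0.42 = 126.73836 ≈ 126.7.

126.7 KB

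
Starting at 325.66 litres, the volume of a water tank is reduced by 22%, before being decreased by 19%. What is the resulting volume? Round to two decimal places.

205.75 litres

Each change multiplies by a factor: 0.78 × 0.81 = 0.6318.
325.66 × 0.6318 = 205.751988 ≈ 205.75.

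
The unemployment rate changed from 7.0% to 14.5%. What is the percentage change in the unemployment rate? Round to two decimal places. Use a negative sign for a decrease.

The change is 14.5 − 7.0 = 7.5 percentage points.
Relative to the original 7.0%, that is 7.5 ÷ 7.0 ≈ 107.14%.

107.14%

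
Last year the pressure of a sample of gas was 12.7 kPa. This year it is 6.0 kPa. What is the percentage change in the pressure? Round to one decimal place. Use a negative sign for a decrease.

-52.8%

Change: 6.0 − 12.7 = -6.7.
Relative to the original: -6.7 ÷ 12.7 ≈ -52.8%.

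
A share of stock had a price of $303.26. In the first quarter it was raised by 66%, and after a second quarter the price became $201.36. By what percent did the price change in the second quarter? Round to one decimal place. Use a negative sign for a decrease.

-60.0%

After the first quarter: $303.26 × 1.66 = $503.4116.
Second-quarter multiplier: $201.36 ÷ $503.4116 ≈ 0.39999.
That is a change of -60.0%.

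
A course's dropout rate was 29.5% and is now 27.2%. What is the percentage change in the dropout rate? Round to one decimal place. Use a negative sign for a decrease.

The change is 27.2 − 29.5 = -2.3 percentage points.
Relative to the original 29.5%, that is -2.3 ÷ 29.5 ≈ -7.8%.

-7.8%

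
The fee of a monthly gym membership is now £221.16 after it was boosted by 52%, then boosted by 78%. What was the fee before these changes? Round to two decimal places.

Undoing the 78% increase: £221.16 ÷ 1.78 ≈ £124.247191.
Undoing the 52% increase: £124.247191 ÷ 1.52 ≈ £81.74.

£81.74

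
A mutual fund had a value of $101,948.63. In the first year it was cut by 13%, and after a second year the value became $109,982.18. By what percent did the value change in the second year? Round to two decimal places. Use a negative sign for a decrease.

After the first year: $101,948.63 × 0.87 = $88695.3081.
Second-year multiplier: $109,982.18 ÷ $88695.3081 ≈ 1.24.
That is a change of 24.00%.

24.00%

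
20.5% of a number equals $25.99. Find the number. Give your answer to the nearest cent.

$126.78

$25.99 ÷ 0.205 ≈ $126.78.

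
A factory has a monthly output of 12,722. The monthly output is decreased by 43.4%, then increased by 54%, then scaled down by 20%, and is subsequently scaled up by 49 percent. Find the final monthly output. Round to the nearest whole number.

13,218

Each change multiplies by a factor: 0.566 × 1.54 × 0.8 × 1.49 = 1.03899488.
12,722 × 1.03899488 = 13218.09286336 ≈ 13,218.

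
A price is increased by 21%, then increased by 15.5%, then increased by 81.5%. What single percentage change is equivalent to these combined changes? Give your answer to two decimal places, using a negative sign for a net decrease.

The combined multiplier is 1.21 × 1.155 × 1.815 = 2.53655325.
That corresponds to an increase of 153.66%.

153.66%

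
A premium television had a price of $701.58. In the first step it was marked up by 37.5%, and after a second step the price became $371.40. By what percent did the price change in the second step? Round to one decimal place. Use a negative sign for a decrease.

After the first step: $701.58 × 1.375 = $964.6725.
Second-step multiplier: $371.40 ÷ $964.6725 ≈ 0.385.
That is a change of -61.5%.

-61.5%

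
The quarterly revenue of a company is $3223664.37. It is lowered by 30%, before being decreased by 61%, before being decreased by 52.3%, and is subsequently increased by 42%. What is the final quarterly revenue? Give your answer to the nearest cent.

After the 30% decrease: $3223664.37 × 0.7 = $2256565.059.
61% decrease: $2256565.059 × 0.39 = $880060.37301.
After the 52.3% decrease: $880060.37301 × 0.477 = $419788.79792577.
Apply the 42% increase: $419788.79792577 × 1.42 = $596100.0930545934 ≈ $596100.09.

$596100.09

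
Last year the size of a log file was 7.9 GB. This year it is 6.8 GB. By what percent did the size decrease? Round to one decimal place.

Change: 6.8 − 7.9 = -1.1.
Relative to the original: -1.1 ÷ 7.9 ≈ -13.9%.
So the size decreased by 13.9%.

13.9%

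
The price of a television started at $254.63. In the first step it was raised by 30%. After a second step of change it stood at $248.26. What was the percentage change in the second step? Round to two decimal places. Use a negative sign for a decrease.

After the first step: $254.63 × 1.3 = $331.019.
Second-step multiplier: $248.26 ÷ $331.019 ≈ 0.749987.
That is a change of -25.00%.

-25.00%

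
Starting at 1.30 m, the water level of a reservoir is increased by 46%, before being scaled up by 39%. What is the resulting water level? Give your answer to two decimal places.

After the 46% increase: 1.30 × 1.46 = 1.898.
After the 39% increase: 1.898 × 1.39 = 2.63822 ≈ 2.64.

2.64 m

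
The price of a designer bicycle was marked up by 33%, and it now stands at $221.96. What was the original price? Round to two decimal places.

$166.89

The overall multiplier applied was 1.33.
So the original price was $221.96 ÷ 1.33 ≈ $166.89.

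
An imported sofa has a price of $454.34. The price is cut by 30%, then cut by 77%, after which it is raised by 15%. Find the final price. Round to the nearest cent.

After the 30% decrease: $454.34 × 0.7 = $318.038.
After the 77% decrease: $318.038 × 0.23 = $73.14874.
After the 15% increase: $73.14874 × 1.15 = $84.121051 ≈ $84.12.

$84.12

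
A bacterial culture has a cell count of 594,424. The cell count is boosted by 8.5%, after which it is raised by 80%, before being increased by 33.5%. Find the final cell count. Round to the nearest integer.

1,549,815

After the 8.5% increase: 594,424 × 1.085 = 644950.04.
After the 80% increase: 644950.04 × 1.8 = 1160910.072.
After the 33.5% increase: 1160910.072 × 1.335 = 1549814.94612 ≈ 1,549,815.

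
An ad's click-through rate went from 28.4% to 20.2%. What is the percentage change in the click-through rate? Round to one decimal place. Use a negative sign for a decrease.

The change is 20.2 − 28.4 = -8.2 percentage points.
Relative to the original 28.4%, that is -8.2 ÷ 28.4 ≈ -28.9%.

-28.9%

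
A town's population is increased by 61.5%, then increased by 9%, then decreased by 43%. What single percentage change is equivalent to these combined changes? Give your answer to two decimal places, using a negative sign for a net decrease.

0.34%

The combined multiplier is 1.615 × 1.09 × 0.57 = 1.0033995.
That corresponds to an increase of 0.34%.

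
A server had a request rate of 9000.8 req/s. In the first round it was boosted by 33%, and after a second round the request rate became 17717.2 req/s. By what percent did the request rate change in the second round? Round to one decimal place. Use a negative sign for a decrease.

After the first round: 9000.8 × 1.33 = 11971.064.
Second-round multiplier: 17717.2 ÷ 11971.064 ≈ 1.48.
That is a change of 48.0%.

48.0%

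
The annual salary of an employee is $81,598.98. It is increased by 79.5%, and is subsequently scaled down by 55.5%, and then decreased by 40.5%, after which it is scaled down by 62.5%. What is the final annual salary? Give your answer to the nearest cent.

$14,543.11

Apply the 79.5% increase: $81,598.98 × 1.795 = $146470.1691.
Apply the 55.5% decrease: $146470.1691 × 0.445 = $65179.2252495.
Apply the 40.5% decrease: $65179.2252495 × 0.595 = $38781.6390234525.
Apply the 62.5% decrease: $38781.6390234525 × 0.375 = $14543.1146337946875 ≈ $14,543.11.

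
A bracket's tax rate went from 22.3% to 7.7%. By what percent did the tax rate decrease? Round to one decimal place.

65.5%

The change is 7.7 − 22.3 = -14.6 percentage points.
Relative to the original 22.3%, that is -14.6 ÷ 22.3 ≈ -65.5%.
So the tax rate fell by 65.5%.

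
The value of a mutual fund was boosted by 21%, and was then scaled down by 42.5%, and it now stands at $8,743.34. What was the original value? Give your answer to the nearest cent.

Undoing the 42.5% decrease: $8,743.34 ÷ 0.575 ≈ $15205.808696.
Undoing the 21% increase: $15205.808696 ÷ 1.21 ≈ $12,566.78.

$12,566.78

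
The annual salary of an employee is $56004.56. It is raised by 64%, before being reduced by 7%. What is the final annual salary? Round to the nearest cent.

Each change multiplies by a factor: 1.64 × 0.93 = 1.5252.
$56004.56 × 1.5252 = $85418.154912 ≈ $85418.15.

$85418.15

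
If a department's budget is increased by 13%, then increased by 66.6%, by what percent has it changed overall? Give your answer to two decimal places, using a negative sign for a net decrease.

88.26%

The combined multiplier is 1.13 × 1.666 = 1.88258.
That corresponds to an increase of 88.26%.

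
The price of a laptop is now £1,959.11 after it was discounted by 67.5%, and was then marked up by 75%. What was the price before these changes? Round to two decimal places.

£3,444.59

The overall multiplier applied was 0.325 × 1.75 = 0.56875.
So the original price was £1,959.11 ÷ 0.56875 ≈ £3,444.59.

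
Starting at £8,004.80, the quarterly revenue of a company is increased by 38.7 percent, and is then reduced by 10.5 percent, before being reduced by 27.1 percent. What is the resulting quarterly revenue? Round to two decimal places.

38.7% increase: £8,004.80 × 1.387 = £11102.6576.
10.5% decrease: £11102.6576 × 0.895 = £9936.878552.
27.1% decrease: £9936.878552 × 0.729 = £7243.984464408 ≈ £7,243.98.

£7,243.98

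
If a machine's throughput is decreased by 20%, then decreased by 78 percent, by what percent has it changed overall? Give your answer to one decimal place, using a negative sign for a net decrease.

-82.4%

The combined multiplier is 0.8 × 0.22 = 0.176.
That corresponds to a decrease of 82.4%.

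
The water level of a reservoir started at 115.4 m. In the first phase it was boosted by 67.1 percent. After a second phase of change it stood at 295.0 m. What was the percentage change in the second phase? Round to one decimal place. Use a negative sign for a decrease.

After the first phase: 115.4 × 1.671 = 192.8334.
Second-phase multiplier: 295.0 ÷ 192.8334 ≈ 1.52982.
That is a change of 53.0%.

53.0%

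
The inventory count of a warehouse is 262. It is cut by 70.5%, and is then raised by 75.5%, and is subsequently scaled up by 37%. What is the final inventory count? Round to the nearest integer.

Each change multiplies by a factor: 0.295 × 1.755 × 1.37 = 0.70928325.
262 × 0.70928325 = 185.8322115 ≈ 186.

186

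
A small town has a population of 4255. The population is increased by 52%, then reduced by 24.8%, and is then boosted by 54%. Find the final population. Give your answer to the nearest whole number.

Each change multiplies by a factor: 1.52 × 0.752 × 1.54 = 1.7602816.
4255 × 1.7602816 = 7489.998208 ≈ 7490.

7490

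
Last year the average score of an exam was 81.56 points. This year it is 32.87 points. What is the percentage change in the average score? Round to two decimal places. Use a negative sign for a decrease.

Change: 32.87 − 81.56 = -48.69.
Relative to the original: -48.69 ÷ 81.56 ≈ -59.70%.

-59.70%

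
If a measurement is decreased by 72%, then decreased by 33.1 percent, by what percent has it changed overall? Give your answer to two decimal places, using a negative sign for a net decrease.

-81.27%

A 72% decrease multiplies by 0.28.
Then a 33.1% decrease: 0.28 × 0.669 = 0.18732.
Overall factor 0.18732, i.e. -81.27%.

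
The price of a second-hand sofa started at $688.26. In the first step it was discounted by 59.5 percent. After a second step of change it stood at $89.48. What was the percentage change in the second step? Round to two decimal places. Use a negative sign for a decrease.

-67.90%

After the first step: $688.26 × 0.405 = $278.7453.
Second-step multiplier: $89.48 ÷ $278.7453 ≈ 0.32101.
That is a change of -67.90%.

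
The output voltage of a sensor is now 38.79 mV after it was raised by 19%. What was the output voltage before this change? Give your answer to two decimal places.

The overall multiplier applied was 1.19.
So the original output voltage was 38.79 ÷ 1.19 ≈ 32.60 mV.

32.60 mV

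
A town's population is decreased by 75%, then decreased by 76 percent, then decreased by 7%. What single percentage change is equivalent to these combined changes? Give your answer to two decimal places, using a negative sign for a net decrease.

The combined multiplier is 0.25 × 0.24 × 0.93 = 0.0558.
That corresponds to a decrease of 94.42%.

-94.42%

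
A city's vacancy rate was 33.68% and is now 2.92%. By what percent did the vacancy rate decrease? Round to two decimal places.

91.33%

The change is 2.92 − 33.68 = -30.76 percentage points.
Relative to the original 33.68%, that is -30.76 ÷ 33.68 ≈ -91.33%.
So the vacancy rate fell by 91.33%.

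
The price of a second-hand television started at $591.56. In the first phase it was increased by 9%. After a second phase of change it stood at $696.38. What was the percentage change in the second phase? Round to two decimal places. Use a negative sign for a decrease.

After the first phase: $591.56 × 1.09 = $644.8004.
Second-phase multiplier: $696.38 ÷ $644.8004 ≈ 1.079993.
That is a change of 8.00%.

8.00%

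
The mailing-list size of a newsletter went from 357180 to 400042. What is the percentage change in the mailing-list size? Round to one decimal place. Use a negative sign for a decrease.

Change: 400042 − 357180 = 42862.
Relative to the original: 42862 ÷ 357180 ≈ 12.0%.

12.0%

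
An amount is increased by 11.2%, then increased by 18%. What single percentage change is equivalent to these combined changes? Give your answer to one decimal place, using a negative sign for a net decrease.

The combined multiplier is 1.112 × 1.18 = 1.31216.
That corresponds to an increase of 31.2%.

31.2%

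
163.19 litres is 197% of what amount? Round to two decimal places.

82.84 litres

163.19 litres ÷ 1.97 ≈ 82.84 litres.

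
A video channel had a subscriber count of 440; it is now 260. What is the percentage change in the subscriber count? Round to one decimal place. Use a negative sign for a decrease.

Change: 260 − 440 = -180.
Relative to the original: -180 ÷ 440 ≈ -40.9%.

-40.9%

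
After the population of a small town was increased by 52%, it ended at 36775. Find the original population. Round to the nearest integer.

The overall multiplier applied was 1.52.
So the original population was 36775 ÷ 1.52 ≈ 24194.

24194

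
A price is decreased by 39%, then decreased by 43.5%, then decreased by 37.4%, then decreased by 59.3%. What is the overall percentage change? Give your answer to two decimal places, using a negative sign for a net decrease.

The combined multiplier is 0.61 × 0.565 × 0.626 × 0.407 = 0.0878106163.
That corresponds to a decrease of 91.22%.

-91.22%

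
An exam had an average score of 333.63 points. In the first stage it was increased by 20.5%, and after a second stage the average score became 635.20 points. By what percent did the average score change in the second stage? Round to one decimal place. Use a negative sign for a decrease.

58.0%

After the first stage: 333.63 × 1.205 = 402.02415.
Second-stage multiplier: 635.20 ÷ 402.02415 ≈ 1.58.
That is a change of 58.0%.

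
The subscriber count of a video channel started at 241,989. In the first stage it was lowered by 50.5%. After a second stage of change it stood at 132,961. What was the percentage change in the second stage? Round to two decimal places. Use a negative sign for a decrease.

After the first stage: 241,989 × 0.495 = 119784.555.
Second-stage multiplier: 132,961 ÷ 119784.555 ≈ 1.110001.
That is a change of 11.00%.

11.00%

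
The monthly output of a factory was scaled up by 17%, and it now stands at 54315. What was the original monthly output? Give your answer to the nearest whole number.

The overall multiplier applied was 1.17.
So the original monthly output was 54315 ÷ 1.17 ≈ 46423.

46423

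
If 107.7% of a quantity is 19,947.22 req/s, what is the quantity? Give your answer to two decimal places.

18,521.10 req/s

19,947.22 req/s ÷ 1.077 ≈ 18,521.10 req/s.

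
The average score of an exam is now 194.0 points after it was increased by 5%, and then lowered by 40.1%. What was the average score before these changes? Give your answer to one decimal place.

The overall multiplier applied was 1.05 × 0.599 = 0.62895.
So the original average score was 194.0 ÷ 0.62895 ≈ 308.5 points.

308.5 points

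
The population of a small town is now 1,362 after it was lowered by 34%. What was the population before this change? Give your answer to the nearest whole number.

2,064

The overall multiplier applied was 0.66.
So the original population was 1,362 ÷ 0.66 ≈ 2,064.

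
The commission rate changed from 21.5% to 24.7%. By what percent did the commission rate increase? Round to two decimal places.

The change is 24.7 − 21.5 = 3.2 percentage points.
Relative to the original 21.5%, that is 3.2 ÷ 21.5 ≈ 14.88%.
So the commission rate rose by 14.88%.

14.88%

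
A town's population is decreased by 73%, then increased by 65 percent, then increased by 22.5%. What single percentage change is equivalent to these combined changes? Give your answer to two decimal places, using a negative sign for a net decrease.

A 73% decrease multiplies by 0.27.
Then a 65% increase: 0.27 × 1.65 = 0.4455.
Then a 22.5% increase: 0.4455 × 1.225 = 0.5457375.
Overall factor 0.5457375, i.e. -45.43%.

-45.43%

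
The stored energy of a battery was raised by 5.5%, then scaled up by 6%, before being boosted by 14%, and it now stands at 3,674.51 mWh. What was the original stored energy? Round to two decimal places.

Undoing the 14% increase: 3,674.51 ÷ 1.14 ≈ 3223.254386.
Undoing the 6% increase: 3223.254386 ÷ 1.06 ≈ 3040.806025.
Undoing the 5.5% increase: 3040.806025 ÷ 1.055 ≈ 2,882.28 mWh.

2,882.28 mWh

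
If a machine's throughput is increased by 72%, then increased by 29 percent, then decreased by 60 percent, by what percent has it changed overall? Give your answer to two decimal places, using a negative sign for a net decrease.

-11.25%

A 72% increase multiplies by 1.72.
Then a 29% increase: 1.72 × 1.29 = 2.2188.
Then a 60% decrease: 2.2188 × 0.4 = 0.88752.
Overall factor 0.88752, i.e. -11.25%.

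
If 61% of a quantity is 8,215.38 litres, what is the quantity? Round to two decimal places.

8,215.38 litres ÷ 0.61 ≈ 13,467.84 litres.

13,467.84 litres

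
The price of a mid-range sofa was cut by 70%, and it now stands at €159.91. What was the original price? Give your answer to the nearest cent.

€533.03

The overall multiplier applied was 0.3.
So the original price was €159.91 ÷ 0.3 ≈ €533.03.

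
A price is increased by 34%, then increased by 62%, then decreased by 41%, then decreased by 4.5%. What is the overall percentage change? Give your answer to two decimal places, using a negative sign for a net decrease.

22.31%

The combined multiplier is 1.34 × 1.62 × 0.59 × 0.955 = 1.22313726.
That corresponds to an increase of 22.31%.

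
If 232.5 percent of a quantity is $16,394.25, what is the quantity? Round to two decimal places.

$7,051.29

$16,394.25 ÷ 2.325 ≈ $7,051.29.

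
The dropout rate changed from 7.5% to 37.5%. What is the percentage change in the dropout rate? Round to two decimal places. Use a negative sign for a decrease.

The change is 37.5 − 7.5 = 30.0 percentage points.
Relative to the original 7.5%, that is 30.0 ÷ 7.5 = 400.00%.

400.00%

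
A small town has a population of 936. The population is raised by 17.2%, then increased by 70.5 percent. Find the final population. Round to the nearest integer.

After the 17.2% increase: 936 × 1.172 = 1096.992.
Apply the 70.5% increase: 1096.992 × 1.705 = 1870.37136 ≈ 1870.

1870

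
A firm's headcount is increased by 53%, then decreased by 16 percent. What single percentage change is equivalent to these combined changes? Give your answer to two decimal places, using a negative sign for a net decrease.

28.52%

The combined multiplier is 1.53 × 0.84 = 1.2852.
That corresponds to an increase of 28.52%.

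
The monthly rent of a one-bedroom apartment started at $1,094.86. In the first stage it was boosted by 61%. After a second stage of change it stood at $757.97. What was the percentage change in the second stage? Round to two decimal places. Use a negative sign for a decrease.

After the first stage: $1,094.86 × 1.61 = $1762.7246.
Second-stage multiplier: $757.97 ÷ $1762.7246 ≈ 0.429999.
That is a change of -57.00%.

-57.00%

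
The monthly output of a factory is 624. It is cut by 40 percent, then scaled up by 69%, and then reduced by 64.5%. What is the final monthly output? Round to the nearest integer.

225

Apply the 40% decrease: 624 × 0.6 = 374.4.
Apply the 69% increase: 374.4 × 1.69 = 632.736.
After the 64.5% decrease: 632.736 × 0.355 = 224.62128 ≈ 225.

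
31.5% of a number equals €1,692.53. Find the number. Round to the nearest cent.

€5,373.11

€1,692.53 ÷ 0.315 ≈ €5,373.11.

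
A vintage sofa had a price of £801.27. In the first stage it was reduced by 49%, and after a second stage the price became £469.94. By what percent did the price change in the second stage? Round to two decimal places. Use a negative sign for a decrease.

After the first stage: £801.27 × 0.51 = £408.6477.
Second-stage multiplier: £469.94 ÷ £408.6477 ≈ 1.149988.
That is a change of 15.00%.

15.00%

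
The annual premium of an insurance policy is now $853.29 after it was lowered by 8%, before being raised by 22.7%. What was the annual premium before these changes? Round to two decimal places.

$755.90

Undoing the 22.7% increase: $853.29 ÷ 1.227 ≈ $695.427873.
Undoing the 8% decrease: $695.427873 ÷ 0.92 ≈ $755.90.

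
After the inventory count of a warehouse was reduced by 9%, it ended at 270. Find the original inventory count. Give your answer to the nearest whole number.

297

The overall multiplier applied was 0.91.
So the original inventory count was 270 ÷ 0.91 ≈ 297.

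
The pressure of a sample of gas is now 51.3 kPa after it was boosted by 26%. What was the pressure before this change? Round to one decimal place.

The overall multiplier applied was 1.26.
So the original pressure was 51.3 ÷ 1.26 ≈ 40.7 kPa.

40.7 kPa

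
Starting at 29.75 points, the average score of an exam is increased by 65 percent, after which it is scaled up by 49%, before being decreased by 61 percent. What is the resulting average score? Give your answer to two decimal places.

28.52 points

Each change multiplies by a factor: 1.65 × 1.49 × 0.39 = 0.958815.
29.75 × 0.958815 = 28.52474625 ≈ 28.52.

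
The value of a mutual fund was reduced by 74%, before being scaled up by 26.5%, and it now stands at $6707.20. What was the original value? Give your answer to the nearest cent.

$20392.82

Undoing the 26.5% increase: $6707.20 ÷ 1.265 ≈ $5302.134387.
Undoing the 74% decrease: $5302.134387 ÷ 0.26 ≈ $20392.82.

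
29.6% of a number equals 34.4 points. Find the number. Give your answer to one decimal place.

116.2 points

34.4 points ÷ 0.296 ≈ 116.2 points.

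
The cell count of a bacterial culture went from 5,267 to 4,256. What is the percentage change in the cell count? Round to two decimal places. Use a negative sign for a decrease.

Change: 4,256 − 5,267 = -1,011.
Relative to the original: -1,011 ÷ 5,267 ≈ -19.19%.

-19.19%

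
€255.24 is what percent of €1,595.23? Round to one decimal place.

16.0%

€255.24 ÷ €1,595.23 ≈ 16.0%.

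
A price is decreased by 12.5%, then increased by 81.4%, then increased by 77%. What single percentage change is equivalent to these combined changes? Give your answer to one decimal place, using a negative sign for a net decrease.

180.9%

A 12.5% decrease multiplies by 0.875.
Then an 81.4% increase: 0.875 × 1.814 = 1.58725.
Then a 77% increase: 1.58725 × 1.77 = 2.8094325.
Overall factor 2.8094325, i.e. 180.9%.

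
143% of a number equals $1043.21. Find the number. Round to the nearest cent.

$1043.21 ÷ 1.43 ≈ $729.52.

$729.52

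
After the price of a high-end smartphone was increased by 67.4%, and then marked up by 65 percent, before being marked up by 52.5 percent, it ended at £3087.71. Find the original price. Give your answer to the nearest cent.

£733.04

The overall multiplier applied was 1.674 × 1.65 × 1.525 = 4.2122025.
So the original price was £3087.71 ÷ 4.2122025 ≈ £733.04.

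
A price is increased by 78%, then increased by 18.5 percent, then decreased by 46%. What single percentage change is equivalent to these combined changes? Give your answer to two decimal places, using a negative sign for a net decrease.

A 78% increase multiplies by 1.78.
Then an 18.5% increase: 1.78 × 1.185 = 2.1093.
Then a 46% decrease: 2.1093 × 0.54 = 1.139022.
Overall factor 1.139022, i.e. 13.90%.

13.90%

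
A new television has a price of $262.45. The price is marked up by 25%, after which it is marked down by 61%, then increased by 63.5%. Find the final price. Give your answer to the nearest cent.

Each change multiplies by a factor: 1.25 × 0.39 × 1.635 = 0.7970625.
$262.45 × 0.7970625 = $209.189053125 ≈ $209.19.

$209.19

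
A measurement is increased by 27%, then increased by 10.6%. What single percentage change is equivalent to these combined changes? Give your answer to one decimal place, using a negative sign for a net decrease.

A 27% increase multiplies by 1.27.
Then a 10.6% increase: 1.27 × 1.106 = 1.40462.
Overall factor 1.40462, i.e. 40.5%.

40.5%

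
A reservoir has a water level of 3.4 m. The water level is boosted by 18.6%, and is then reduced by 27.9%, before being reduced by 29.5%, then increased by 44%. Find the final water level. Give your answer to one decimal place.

3.0 m

Apply the 18.6% increase: 3.4 × 1.186 = 4.0324.
Apply the 27.9% decrease: 4.0324 × 0.721 = 2.9073604.
After the 29.5% decrease: 2.9073604 × 0.705 = 2.049689082.
Apply the 44% increase: 2.049689082 × 1.44 = 2.95155227808 ≈ 3.0.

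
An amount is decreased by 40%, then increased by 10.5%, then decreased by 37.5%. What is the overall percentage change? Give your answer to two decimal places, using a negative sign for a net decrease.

-58.56%

The combined multiplier is 0.6 × 1.105 × 0.625 = 0.414375.
That corresponds to a decrease of 58.56%.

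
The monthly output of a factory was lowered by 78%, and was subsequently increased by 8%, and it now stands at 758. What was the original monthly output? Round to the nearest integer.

The overall multiplier applied was 0.22 × 1.08 = 0.2376.
So the original monthly output was 758 ÷ 0.2376 ≈ 3190.

3190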